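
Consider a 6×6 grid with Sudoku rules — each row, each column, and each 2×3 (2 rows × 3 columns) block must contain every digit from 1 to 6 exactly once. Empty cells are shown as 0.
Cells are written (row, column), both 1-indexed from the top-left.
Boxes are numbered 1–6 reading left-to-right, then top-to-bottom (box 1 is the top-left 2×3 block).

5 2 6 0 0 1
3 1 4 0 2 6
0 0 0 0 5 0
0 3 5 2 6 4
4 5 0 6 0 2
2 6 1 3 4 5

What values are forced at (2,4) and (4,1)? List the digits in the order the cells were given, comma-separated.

5,1

For (2,4):
  Row 2 already contains {1, 2, 3, 4, 6}.
  Column 4 already contains {2, 3, 6}.
  Its 2×3 block (box 2) already contains {1, 2, 6}.
  The only value from 1–6 not eliminated is 5, so (2,4) = 5.
For (4,1):
  Row 4 already contains {2, 3, 4, 5, 6}.
  Column 1 already contains {2, 3, 4, 5}.
  Its 2×3 block (box 3) already contains {3, 5}.
  The only value from 1–6 not eliminated is 1, so (4,1) = 1.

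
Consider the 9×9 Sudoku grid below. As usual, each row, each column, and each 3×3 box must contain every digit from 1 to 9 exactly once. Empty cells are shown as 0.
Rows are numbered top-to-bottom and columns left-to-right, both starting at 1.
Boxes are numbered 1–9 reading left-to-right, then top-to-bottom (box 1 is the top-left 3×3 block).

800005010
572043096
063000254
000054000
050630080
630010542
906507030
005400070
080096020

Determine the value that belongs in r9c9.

Cell r9c9 itself could take any of {1, 5} by direct elimination.
Consider where 5 can go in row 9.
r9c1 is out (column 1 already has a 5).
r9c3 is out (column 3 already has a 5).
r9c4 is out (column 4 already has a 5).
r9c7 is out (column 7 already has a 5).
So the only cell in row 9 that can hold 5 is r9c9.
Therefore r9c9 = 5.

5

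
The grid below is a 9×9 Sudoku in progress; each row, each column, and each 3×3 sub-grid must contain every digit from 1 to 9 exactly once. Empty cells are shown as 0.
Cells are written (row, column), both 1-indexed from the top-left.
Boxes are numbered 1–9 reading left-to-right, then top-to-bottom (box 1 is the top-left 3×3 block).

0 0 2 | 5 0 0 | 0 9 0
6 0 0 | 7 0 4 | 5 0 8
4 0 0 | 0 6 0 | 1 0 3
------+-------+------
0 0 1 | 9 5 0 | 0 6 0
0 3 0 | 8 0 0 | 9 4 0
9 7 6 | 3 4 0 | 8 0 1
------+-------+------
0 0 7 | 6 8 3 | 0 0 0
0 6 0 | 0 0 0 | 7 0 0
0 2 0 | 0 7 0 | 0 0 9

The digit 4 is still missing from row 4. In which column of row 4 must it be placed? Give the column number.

2

Consider where 4 can go in row 4.
(4,1) is out (column 1 already has a 4).
(4,6) is out (column 6 already has a 4).
(4,7) is out (box 6 already has a 4).
(4,9) is out (box 6 already has a 4).
So the only cell in row 4 that can hold 4 is (4,2).
That is column 2.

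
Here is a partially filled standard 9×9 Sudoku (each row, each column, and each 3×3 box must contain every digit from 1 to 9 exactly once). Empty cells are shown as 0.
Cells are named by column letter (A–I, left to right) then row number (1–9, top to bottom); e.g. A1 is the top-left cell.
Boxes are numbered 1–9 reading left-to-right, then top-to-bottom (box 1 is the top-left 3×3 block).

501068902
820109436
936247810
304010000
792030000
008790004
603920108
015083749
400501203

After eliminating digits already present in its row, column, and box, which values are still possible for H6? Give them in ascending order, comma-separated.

Row 6 already contains {4, 7, 8, 9}.
Column H already contains {1, 3, 4}.
Its 3×3 block (box 6) already contains {4}.
Removing those from 1–9 leaves {2, 5, 6} as the candidates for H6.

2,5,6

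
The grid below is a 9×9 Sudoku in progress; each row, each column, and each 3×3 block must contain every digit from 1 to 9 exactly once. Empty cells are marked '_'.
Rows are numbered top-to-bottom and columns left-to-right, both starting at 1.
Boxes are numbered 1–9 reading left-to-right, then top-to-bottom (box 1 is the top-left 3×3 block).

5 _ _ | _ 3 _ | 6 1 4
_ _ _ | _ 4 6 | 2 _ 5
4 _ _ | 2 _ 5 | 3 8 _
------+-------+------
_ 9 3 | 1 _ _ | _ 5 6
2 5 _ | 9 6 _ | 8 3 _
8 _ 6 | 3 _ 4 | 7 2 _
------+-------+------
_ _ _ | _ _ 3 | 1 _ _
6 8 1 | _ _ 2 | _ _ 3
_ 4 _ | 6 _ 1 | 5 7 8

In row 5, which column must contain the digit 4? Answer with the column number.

3

Consider where 4 can go in row 5.
R5C6 is out (column 6 already has a 4).
R5C9 is out (column 9 already has a 4).
So the only cell in row 5 that can hold 4 is R5C3.
That is column 3.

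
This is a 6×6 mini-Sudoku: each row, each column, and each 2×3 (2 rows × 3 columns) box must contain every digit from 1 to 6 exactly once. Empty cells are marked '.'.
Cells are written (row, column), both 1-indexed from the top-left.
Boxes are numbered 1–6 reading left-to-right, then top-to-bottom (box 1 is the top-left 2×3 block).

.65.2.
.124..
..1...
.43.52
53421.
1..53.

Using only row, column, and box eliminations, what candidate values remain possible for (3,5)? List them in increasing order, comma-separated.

Row 3 already contains {1}.
Column 5 already contains {1, 2, 3, 5}.
Its 2×3 block (box 4) already contains {2, 5}.
Removing those from 1–6 leaves {4, 6} as the candidates for (3,5).

4,6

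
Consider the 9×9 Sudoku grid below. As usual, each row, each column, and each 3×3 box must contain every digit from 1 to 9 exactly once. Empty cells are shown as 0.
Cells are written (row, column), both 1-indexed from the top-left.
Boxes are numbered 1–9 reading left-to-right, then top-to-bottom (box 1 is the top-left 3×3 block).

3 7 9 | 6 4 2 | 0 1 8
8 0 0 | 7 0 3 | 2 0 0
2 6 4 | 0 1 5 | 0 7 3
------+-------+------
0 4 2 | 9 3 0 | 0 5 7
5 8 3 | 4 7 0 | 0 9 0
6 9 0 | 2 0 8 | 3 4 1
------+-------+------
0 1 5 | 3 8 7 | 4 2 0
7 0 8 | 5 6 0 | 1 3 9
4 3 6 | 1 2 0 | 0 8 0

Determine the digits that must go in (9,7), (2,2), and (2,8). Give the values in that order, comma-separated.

7,5,6

For (9,7):
  Consider where 7 can go in row 9.
  (9,6) is out (column 6 already has a 7).
  (9,9) is out (column 9 already has a 7).
  So the only cell in row 9 that can hold 7 is (9,7).
  So (9,7) = 7.
For (2,2):
  Row 2 already contains {2, 3, 7, 8}.
  Column 2 already contains {1, 3, 4, 6, 7, 8, 9}.
  Its 3×3 block (box 1) already contains {2, 3, 4, 6, 7, 8, 9}.
  The only value from 1–9 not eliminated is 5, so (2,2) = 5.
For (2,8):
  Row 2 already contains {2, 3, 7, 8}.
  Column 8 already contains {1, 2, 3, 4, 5, 7, 8, 9}.
  Its 3×3 block (box 3) already contains {1, 2, 3, 7, 8}.
  The only value from 1–9 not eliminated is 6, so (2,8) = 6.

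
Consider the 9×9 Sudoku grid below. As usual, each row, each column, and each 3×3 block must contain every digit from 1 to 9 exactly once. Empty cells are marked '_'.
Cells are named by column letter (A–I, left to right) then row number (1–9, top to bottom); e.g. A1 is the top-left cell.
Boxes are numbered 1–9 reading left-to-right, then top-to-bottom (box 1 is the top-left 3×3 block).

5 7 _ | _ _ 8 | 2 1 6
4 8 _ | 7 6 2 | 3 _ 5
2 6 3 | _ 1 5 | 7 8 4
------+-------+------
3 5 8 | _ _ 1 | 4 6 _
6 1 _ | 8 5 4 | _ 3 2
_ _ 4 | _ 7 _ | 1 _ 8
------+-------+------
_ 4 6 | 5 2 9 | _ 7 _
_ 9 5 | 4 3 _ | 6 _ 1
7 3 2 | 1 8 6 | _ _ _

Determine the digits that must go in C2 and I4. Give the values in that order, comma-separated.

For C2:
  Consider where 1 can go in column C.
  C1 is out (row 1 already has a 1).
  C5 is out (row 5 already has a 1).
  So the only cell in column C that can hold 1 is C2.
  So C2 = 1.
For I4:
  Consider where 7 can go in box 6.
  G5 is out (column G already has a 7).
  H6 is out (row 6 already has a 7).
  So the only cell in box 6 that can hold 7 is I4.
  So I4 = 7.

1,7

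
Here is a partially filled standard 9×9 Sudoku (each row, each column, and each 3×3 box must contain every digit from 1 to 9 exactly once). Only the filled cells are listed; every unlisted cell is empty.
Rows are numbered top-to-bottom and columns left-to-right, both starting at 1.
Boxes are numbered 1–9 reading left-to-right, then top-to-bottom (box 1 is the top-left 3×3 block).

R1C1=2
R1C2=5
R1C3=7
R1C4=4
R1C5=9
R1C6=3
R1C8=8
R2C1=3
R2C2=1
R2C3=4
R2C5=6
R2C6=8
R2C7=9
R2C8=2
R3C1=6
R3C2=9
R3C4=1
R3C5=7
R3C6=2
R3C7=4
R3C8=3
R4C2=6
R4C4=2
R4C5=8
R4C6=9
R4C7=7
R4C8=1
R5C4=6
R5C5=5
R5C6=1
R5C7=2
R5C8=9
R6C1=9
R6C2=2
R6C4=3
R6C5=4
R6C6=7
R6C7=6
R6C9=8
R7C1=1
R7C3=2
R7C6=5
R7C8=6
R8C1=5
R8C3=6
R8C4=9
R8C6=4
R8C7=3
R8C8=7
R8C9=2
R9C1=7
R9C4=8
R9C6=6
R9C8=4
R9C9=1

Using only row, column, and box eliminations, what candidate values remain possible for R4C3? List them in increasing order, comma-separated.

3,5

Row 4 already contains {1, 2, 6, 7, 8, 9}.
Column 3 already contains {2, 4, 6, 7}.
Its 3×3 block (box 4) already contains {2, 6, 9}.
Removing those from 1–9 leaves {3, 5} as the candidates for R4C3.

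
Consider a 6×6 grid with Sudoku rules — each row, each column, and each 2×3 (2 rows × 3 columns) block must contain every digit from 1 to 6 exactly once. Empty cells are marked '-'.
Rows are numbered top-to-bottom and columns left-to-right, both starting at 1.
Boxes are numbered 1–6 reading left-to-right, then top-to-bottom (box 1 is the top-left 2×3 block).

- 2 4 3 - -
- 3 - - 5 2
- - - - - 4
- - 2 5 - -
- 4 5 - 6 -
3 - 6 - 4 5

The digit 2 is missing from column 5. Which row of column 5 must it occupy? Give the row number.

3

Consider where 2 can go in column 5.
R1C5 is out (row 1 already has a 2).
R4C5 is out (row 4 already has a 2).
So the only cell in column 5 that can hold 2 is R3C5.
That is row 3.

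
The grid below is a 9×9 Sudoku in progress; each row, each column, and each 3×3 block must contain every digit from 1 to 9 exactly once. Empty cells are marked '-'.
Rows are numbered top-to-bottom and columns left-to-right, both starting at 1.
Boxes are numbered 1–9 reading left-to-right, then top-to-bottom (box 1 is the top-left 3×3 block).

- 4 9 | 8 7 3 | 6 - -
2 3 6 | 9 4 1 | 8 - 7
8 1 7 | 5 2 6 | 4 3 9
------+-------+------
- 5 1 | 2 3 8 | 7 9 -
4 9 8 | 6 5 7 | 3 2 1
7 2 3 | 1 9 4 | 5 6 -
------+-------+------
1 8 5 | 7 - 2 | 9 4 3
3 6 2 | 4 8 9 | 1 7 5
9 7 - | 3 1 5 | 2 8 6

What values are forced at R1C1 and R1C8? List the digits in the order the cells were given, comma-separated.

5,1

For R1C1:
  Row 1 already contains {3, 4, 6, 7, 8, 9}.
  Column 1 already contains {1, 2, 3, 4, 7, 8, 9}.
  Its 3×3 block (box 1) already contains {1, 2, 3, 4, 6, 7, 8, 9}.
  The only value from 1–9 not eliminated is 5, so R1C1 = 5.
For R1C8:
  Consider where 1 can go in row 1.
  R1C1 is out (column 1 already has a 1).
  R1C9 is out (column 9 already has a 1).
  So the only cell in row 1 that can hold 1 is R1C8.
  So R1C8 = 1.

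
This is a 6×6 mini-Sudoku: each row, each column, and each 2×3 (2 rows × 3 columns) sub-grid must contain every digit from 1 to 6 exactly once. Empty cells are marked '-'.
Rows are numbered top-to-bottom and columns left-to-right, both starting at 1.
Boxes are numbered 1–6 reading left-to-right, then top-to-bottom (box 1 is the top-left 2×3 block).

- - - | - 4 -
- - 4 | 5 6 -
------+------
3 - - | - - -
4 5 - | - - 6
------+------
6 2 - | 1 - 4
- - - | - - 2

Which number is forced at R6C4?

Cell R6C4 itself could take any of {3, 6} by direct elimination.
Consider where 6 can go in row 6.
R6C1 is out (column 1 already has a 6).
R6C2 is out (box 5 already has a 6).
R6C3 is out (box 5 already has a 6).
R6C5 is out (column 5 already has a 6).
So the only cell in row 6 that can hold 6 is R6C4.
Therefore R6C4 = 6.

6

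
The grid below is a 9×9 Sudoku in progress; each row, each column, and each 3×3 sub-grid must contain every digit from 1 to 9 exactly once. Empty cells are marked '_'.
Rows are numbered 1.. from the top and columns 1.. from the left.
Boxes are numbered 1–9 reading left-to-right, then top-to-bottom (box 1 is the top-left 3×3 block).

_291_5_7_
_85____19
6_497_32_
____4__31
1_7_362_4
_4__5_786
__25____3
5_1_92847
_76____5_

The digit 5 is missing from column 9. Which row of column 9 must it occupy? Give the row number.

Consider where 5 can go in column 9.
row 1, column 9 is out (row 1 already has a 5).
row 9, column 9 is out (row 9 already has a 5).
So the only cell in column 9 that can hold 5 is row 3, column 9.
That is row 3.

3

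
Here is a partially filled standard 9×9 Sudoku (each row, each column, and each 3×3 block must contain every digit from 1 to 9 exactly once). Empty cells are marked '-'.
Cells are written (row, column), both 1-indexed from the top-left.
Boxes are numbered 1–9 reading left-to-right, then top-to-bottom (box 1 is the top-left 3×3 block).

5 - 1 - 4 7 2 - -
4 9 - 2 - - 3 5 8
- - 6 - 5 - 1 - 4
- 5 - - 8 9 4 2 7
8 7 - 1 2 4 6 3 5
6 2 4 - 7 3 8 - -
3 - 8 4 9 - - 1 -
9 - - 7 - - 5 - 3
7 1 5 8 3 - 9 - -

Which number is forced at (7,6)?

5

Cell (7,6) itself could take any of {2, 5, 6} by direct elimination.
Consider where 5 can go in column 6.
(2,6) is out (row 2 already has a 5).
(3,6) is out (row 3 already has a 5).
(8,6) is out (row 8 already has a 5).
(9,6) is out (row 9 already has a 5).
So the only cell in column 6 that can hold 5 is (7,6).
Therefore (7,6) = 5.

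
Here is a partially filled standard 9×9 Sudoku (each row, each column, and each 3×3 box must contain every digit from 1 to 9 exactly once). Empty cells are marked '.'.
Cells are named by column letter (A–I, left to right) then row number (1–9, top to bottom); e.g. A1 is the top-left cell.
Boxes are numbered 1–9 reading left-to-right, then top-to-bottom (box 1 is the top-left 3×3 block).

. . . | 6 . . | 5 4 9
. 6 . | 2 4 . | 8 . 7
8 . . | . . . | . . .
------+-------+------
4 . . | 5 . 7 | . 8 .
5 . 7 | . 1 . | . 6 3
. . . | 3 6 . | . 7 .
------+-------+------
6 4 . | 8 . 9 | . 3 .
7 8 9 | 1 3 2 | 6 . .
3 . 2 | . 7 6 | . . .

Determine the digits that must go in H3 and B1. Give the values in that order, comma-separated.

2,7

For H3:
  Consider where 2 can go in column H.
  H2 is out (row 2 already has a 2).
  H8 is out (row 8 already has a 2).
  H9 is out (row 9 already has a 2).
  So the only cell in column H that can hold 2 is H3.
  So H3 = 2.
For B1:
  Consider where 7 can go in row 1.
  A1 is out (column A already has a 7).
  C1 is out (column C already has a 7).
  E1 is out (column E already has a 7).
  F1 is out (column F already has a 7).
  So the only cell in row 1 that can hold 7 is B1.
  So B1 = 7.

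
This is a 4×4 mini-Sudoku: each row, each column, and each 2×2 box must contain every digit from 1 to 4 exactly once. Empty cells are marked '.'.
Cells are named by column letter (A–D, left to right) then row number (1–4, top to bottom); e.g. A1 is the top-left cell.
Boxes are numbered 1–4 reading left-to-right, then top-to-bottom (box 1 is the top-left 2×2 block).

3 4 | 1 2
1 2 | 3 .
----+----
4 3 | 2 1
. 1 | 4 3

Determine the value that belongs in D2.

Row 2 already contains {1, 2, 3}.
Column D already contains {1, 2, 3}.
Its 2×2 block (box 2) already contains {1, 2, 3}.
The only value from 1–4 not eliminated is 4, so D2 = 4.

4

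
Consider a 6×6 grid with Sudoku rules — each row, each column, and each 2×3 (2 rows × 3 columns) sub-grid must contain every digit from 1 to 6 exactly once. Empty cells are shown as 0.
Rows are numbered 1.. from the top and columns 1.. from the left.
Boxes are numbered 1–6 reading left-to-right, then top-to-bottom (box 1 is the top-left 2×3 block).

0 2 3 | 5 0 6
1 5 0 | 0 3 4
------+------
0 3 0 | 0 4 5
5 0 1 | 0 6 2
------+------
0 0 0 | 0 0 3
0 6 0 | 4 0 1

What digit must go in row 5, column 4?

6

Cell row 5, column 4 itself could take any of {2, 6} by direct elimination.
Consider where 6 can go in row 5.
row 5, column 1 is out (box 5 already has a 6).
row 5, column 2 is out (column 2 already has a 6).
row 5, column 3 is out (box 5 already has a 6).
row 5, column 5 is out (column 5 already has a 6).
So the only cell in row 5 that can hold 6 is row 5, column 4.
Therefore row 5, column 4 = 6.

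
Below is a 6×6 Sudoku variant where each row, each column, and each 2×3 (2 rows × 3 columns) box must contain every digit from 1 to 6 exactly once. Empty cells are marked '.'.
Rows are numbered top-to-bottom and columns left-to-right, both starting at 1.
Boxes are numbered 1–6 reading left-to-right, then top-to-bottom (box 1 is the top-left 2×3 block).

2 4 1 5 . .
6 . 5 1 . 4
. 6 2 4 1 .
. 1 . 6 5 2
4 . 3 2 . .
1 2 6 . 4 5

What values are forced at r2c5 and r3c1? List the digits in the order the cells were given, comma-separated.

For r2c5:
  Consider where 2 can go in column 5.
  r1c5 is out (row 1 already has a 2).
  r5c5 is out (row 5 already has a 2).
  So the only cell in column 5 that can hold 2 is r2c5.
  So r2c5 = 2.
For r3c1:
  Consider where 5 can go in column 1.
  r4c1 is out (row 4 already has a 5).
  So the only cell in column 1 that can hold 5 is r3c1.
  So r3c1 = 5.

2,5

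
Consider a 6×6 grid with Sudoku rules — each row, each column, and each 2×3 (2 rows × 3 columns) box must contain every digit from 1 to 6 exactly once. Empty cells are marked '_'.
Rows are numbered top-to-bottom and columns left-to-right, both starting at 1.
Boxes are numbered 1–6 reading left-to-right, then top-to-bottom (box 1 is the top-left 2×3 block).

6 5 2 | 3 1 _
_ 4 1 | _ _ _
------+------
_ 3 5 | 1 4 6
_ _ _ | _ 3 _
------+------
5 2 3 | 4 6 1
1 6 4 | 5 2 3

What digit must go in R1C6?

4

Row 1 already contains {1, 2, 3, 5, 6}.
Column 6 already contains {1, 3, 6}.
Its 2×3 block (box 2) already contains {1, 3}.
The only value from 1–6 not eliminated is 4, so R1C6 = 4.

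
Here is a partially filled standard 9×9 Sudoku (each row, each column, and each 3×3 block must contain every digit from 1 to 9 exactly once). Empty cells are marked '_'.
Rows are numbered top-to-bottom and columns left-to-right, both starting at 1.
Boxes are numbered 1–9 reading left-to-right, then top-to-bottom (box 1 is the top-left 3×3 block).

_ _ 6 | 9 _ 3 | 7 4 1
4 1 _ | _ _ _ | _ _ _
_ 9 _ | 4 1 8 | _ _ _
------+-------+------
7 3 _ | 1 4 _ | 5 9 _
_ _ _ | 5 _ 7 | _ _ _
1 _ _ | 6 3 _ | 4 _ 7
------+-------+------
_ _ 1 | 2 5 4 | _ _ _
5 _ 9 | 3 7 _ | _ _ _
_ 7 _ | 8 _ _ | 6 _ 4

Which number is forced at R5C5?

8

Cell R5C5 itself could take any of {2, 8, 9} by direct elimination.
Consider where 8 can go in column 5.
R1C5 is out (box 2 already has a 8).
R2C5 is out (box 2 already has a 8).
R9C5 is out (row 9 already has a 8).
So the only cell in column 5 that can hold 8 is R5C5.
Therefore R5C5 = 8.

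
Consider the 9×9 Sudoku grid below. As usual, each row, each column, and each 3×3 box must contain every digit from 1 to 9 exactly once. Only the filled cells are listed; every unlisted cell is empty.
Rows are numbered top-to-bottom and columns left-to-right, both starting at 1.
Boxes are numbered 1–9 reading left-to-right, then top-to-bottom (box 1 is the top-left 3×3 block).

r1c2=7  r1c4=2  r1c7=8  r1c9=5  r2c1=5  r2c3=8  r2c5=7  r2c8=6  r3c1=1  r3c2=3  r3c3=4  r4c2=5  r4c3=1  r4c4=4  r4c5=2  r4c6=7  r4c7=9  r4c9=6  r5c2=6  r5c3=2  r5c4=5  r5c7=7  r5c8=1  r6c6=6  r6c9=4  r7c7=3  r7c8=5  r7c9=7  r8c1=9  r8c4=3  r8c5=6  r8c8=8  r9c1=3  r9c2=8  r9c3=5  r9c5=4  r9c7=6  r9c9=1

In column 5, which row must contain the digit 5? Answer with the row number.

Consider where 5 can go in column 5.
r1c5 is out (row 1 already has a 5).
r5c5 is out (row 5 already has a 5).
r6c5 is out (box 5 already has a 5).
r7c5 is out (row 7 already has a 5).
So the only cell in column 5 that can hold 5 is r3c5.
That is row 3.

3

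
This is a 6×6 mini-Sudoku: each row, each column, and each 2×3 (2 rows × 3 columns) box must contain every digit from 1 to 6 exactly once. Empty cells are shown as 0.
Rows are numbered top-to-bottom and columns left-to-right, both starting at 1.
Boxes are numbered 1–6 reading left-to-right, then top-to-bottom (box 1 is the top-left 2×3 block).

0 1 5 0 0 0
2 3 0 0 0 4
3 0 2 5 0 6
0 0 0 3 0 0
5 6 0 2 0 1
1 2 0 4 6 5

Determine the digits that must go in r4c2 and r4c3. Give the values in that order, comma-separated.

5,1

For r4c2:
  Consider where 5 can go in box 3.
  r3c2 is out (row 3 already has a 5).
  r4c1 is out (column 1 already has a 5).
  r4c3 is out (column 3 already has a 5).
  So the only cell in box 3 that can hold 5 is r4c2.
  So r4c2 = 5.
For r4c3:
  Consider where 1 can go in box 3.
  r3c2 is out (column 2 already has a 1).
  r4c1 is out (column 1 already has a 1).
  r4c2 is out (column 2 already has a 1).
  So the only cell in box 3 that can hold 1 is r4c3.
  So r4c3 = 1.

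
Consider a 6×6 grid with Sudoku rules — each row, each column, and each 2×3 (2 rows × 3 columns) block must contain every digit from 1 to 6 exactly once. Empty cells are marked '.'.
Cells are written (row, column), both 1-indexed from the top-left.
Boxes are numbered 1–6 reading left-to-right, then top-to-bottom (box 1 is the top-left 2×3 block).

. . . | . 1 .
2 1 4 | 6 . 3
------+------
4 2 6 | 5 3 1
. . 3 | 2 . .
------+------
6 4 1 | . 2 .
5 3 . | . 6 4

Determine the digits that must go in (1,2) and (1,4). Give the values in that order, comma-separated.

For (1,2):
  Consider where 6 can go in box 1.
  (1,1) is out (column 1 already has a 6).
  (1,3) is out (column 3 already has a 6).
  So the only cell in box 1 that can hold 6 is (1,2).
  So (1,2) = 6.
For (1,4):
  Row 1 already contains {1}.
  Column 4 already contains {2, 5, 6}.
  Its 2×3 block (box 2) already contains {1, 3, 6}.
  The only value from 1–6 not eliminated is 4, so (1,4) = 4.

6,4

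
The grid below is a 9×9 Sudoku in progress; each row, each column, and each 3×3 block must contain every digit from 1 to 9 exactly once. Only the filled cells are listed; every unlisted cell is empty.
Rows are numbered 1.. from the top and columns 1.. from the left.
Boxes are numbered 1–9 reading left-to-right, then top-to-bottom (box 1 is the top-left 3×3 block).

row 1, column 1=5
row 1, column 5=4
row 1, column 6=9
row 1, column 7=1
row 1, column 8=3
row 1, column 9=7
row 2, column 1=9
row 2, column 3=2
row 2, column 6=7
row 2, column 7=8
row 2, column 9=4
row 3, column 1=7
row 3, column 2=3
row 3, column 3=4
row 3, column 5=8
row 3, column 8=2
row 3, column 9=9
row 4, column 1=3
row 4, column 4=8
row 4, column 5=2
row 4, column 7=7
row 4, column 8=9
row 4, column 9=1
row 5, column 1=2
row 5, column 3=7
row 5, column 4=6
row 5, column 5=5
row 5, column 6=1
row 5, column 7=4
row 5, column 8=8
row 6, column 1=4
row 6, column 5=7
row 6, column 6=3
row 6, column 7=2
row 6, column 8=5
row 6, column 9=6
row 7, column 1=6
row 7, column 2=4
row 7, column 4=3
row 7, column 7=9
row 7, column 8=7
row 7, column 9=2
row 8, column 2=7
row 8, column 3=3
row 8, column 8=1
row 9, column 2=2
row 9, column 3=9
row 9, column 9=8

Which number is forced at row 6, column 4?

9

Row 6 already contains {2, 3, 4, 5, 6, 7}.
Column 4 already contains {3, 6, 8}.
Its 3×3 block (box 5) already contains {1, 2, 3, 5, 6, 7, 8}.
The only value from 1–9 not eliminated is 9, so row 6, column 4 = 9.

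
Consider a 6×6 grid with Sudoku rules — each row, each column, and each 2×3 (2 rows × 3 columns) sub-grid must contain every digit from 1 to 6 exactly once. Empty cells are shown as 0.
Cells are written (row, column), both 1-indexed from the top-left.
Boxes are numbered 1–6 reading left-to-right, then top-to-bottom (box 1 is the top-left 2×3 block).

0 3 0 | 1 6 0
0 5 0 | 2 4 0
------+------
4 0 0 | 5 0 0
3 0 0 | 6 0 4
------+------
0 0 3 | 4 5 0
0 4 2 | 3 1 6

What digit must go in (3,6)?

1

Cell (3,6) itself could take any of {1, 2, 3} by direct elimination.
Consider where 1 can go in box 4.
(3,5) is out (column 5 already has a 1).
(4,5) is out (column 5 already has a 1).
So the only cell in box 4 that can hold 1 is (3,6).
Therefore (3,6) = 1.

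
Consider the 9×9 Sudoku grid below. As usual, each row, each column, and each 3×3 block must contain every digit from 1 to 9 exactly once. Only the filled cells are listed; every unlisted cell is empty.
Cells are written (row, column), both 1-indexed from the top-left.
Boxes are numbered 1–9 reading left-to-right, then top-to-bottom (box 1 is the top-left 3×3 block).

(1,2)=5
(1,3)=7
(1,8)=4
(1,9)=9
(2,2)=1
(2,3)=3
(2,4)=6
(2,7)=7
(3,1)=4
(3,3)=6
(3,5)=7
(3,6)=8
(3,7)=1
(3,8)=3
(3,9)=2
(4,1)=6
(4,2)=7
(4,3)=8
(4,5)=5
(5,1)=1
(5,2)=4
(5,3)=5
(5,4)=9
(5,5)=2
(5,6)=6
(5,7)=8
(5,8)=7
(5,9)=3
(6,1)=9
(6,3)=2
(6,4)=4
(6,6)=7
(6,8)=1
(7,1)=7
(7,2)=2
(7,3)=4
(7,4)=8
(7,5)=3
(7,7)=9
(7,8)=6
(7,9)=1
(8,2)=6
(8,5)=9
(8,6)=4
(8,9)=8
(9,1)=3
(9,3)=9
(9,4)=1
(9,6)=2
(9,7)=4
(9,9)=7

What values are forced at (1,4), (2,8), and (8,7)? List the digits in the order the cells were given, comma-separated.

2,8,3

For (1,4):
  Consider where 2 can go in column 4.
  (3,4) is out (row 3 already has a 2).
  (4,4) is out (box 5 already has a 2).
  (8,4) is out (box 8 already has a 2).
  So the only cell in column 4 that can hold 2 is (1,4).
  So (1,4) = 2.
For (2,8):
  Consider where 8 can go in column 8.
  (4,8) is out (row 4 already has a 8).
  (8,8) is out (row 8 already has a 8).
  (9,8) is out (box 9 already has a 8).
  So the only cell in column 8 that can hold 8 is (2,8).
  So (2,8) = 8.
For (8,7):
  Consider where 3 can go in row 8.
  (8,1) is out (column 1 already has a 3).
  (8,3) is out (column 3 already has a 3).
  (8,4) is out (box 8 already has a 3).
  (8,8) is out (column 8 already has a 3).
  So the only cell in row 8 that can hold 3 is (8,7).
  So (8,7) = 3.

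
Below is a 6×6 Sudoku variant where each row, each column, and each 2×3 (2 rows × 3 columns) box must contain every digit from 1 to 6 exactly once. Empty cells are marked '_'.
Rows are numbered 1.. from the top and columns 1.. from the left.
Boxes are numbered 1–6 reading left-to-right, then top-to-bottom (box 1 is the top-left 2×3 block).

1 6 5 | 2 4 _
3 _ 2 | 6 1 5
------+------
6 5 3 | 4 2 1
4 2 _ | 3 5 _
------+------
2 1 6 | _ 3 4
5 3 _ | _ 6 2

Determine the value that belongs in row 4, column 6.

6

Row 4 already contains {2, 3, 4, 5}.
Column 6 already contains {1, 2, 4, 5}.
Its 2×3 block (box 4) already contains {1, 2, 3, 4, 5}.
The only value from 1–6 not eliminated is 6, so row 4, column 6 = 6.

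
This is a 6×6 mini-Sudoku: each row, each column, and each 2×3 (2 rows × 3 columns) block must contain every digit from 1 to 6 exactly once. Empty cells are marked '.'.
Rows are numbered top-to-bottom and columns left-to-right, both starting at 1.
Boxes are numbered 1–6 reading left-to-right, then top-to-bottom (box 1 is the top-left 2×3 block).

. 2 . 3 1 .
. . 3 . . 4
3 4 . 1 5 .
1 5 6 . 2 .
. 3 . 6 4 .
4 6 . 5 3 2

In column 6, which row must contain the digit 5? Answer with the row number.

1

Consider where 5 can go in column 6.
r3c6 is out (row 3 already has a 5).
r4c6 is out (row 4 already has a 5).
r5c6 is out (box 6 already has a 5).
So the only cell in column 6 that can hold 5 is r1c6.
That is row 1.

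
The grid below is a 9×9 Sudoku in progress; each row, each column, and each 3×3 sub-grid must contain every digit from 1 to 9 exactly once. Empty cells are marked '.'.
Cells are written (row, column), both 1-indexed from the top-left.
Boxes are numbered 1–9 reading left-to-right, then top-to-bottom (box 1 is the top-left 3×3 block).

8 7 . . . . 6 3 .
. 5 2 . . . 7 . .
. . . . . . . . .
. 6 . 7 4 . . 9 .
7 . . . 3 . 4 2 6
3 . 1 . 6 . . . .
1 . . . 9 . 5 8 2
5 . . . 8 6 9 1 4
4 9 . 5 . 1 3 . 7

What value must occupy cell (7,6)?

7

Cell (7,6) itself could take any of {3, 4, 7} by direct elimination.
Consider where 7 can go in box 8.
(7,4) is out (column 4 already has a 7).
(8,4) is out (column 4 already has a 7).
(9,5) is out (row 9 already has a 7).
So the only cell in box 8 that can hold 7 is (7,6).
Therefore (7,6) = 7.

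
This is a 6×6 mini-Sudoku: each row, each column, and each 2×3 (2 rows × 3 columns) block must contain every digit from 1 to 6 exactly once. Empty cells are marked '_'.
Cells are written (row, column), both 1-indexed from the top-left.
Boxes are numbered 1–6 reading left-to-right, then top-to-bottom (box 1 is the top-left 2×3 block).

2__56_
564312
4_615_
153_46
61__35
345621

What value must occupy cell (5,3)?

Row 5 already contains {1, 3, 5, 6}.
Column 3 already contains {3, 4, 5, 6}.
Its 2×3 block (box 5) already contains {1, 3, 4, 5, 6}.
The only value from 1–6 not eliminated is 2, so (5,3) = 2.

2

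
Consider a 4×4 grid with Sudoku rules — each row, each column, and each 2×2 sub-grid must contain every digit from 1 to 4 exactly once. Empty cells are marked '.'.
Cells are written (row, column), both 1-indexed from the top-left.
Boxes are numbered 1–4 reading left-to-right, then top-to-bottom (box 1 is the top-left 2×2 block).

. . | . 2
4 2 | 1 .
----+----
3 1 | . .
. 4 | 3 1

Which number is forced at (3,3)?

2

Cell (3,3) itself could take any of {2, 4} by direct elimination.
Consider where 2 can go in column 3.
(1,3) is out (row 1 already has a 2).
So the only cell in column 3 that can hold 2 is (3,3).
Therefore (3,3) = 2.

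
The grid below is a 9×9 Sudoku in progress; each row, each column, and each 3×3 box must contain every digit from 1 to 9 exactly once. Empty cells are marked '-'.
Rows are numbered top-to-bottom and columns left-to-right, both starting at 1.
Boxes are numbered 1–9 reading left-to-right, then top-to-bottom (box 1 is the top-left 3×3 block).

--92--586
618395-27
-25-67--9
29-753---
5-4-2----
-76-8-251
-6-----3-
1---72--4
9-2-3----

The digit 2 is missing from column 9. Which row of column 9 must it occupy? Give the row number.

7

Consider where 2 can go in column 9.
r4c9 is out (row 4 already has a 2).
r5c9 is out (row 5 already has a 2).
r9c9 is out (row 9 already has a 2).
So the only cell in column 9 that can hold 2 is r7c9.
That is row 7.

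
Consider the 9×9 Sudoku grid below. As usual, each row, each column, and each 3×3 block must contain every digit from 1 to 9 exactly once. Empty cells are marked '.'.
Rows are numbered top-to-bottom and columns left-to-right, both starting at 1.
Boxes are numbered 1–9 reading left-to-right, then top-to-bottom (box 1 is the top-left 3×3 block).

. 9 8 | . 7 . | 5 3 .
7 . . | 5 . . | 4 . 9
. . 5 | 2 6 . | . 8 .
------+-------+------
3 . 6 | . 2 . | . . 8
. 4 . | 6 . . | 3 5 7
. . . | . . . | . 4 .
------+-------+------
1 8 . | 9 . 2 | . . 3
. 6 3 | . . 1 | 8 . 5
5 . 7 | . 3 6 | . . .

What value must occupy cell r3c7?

7

Cell r3c7 itself could take any of {1, 7} by direct elimination.
Consider where 7 can go in row 3.
r3c1 is out (column 1 already has a 7).
r3c2 is out (box 1 already has a 7).
r3c6 is out (box 2 already has a 7).
r3c9 is out (column 9 already has a 7).
So the only cell in row 3 that can hold 7 is r3c7.
Therefore r3c7 = 7.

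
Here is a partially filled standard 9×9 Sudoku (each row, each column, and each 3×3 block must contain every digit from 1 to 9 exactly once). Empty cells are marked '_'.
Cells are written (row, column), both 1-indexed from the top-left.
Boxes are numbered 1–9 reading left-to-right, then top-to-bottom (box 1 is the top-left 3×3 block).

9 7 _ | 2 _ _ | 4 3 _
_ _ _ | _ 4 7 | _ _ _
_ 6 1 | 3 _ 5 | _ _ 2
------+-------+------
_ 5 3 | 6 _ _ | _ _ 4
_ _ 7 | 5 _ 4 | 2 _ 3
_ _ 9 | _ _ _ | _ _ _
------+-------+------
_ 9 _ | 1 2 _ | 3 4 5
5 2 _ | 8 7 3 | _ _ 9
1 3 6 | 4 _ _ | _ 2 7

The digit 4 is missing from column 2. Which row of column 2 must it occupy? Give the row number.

Consider where 4 can go in column 2.
(2,2) is out (row 2 already has a 4).
(5,2) is out (row 5 already has a 4).
So the only cell in column 2 that can hold 4 is (6,2).
That is row 6.

6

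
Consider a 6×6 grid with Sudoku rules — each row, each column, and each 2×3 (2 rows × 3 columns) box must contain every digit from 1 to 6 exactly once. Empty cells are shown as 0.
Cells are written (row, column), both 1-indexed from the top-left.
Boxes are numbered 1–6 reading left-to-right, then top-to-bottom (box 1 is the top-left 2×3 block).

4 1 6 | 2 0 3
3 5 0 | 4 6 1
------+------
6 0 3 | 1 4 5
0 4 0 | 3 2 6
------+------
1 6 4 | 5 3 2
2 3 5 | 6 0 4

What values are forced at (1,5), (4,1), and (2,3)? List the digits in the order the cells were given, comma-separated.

For (1,5):
  Row 1 already contains {1, 2, 3, 4, 6}.
  Column 5 already contains {2, 3, 4, 6}.
  Its 2×3 block (box 2) already contains {1, 2, 3, 4, 6}.
  The only value from 1–6 not eliminated is 5, so (1,5) = 5.
For (4,1):
  Row 4 already contains {2, 3, 4, 6}.
  Column 1 already contains {1, 2, 3, 4, 6}.
  Its 2×3 block (box 3) already contains {3, 4, 6}.
  The only value from 1–6 not eliminated is 5, so (4,1) = 5.
For (2,3):
  Row 2 already contains {1, 3, 4, 5, 6}.
  Column 3 already contains {3, 4, 5, 6}.
  Its 2×3 block (box 1) already contains {1, 3, 4, 5, 6}.
  The only value from 1–6 not eliminated is 2, so (2,3) = 2.

5,5,2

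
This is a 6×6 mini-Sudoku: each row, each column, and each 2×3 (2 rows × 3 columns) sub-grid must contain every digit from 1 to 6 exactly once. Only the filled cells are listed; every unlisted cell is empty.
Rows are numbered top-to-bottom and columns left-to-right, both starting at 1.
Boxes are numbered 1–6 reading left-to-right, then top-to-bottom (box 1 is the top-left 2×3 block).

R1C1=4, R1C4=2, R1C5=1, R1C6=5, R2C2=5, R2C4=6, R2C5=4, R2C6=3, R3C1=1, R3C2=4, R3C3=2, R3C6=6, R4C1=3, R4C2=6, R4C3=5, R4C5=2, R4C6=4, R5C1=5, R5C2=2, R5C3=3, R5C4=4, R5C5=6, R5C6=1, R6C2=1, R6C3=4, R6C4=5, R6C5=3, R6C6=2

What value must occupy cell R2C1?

2

Row 2 already contains {3, 4, 5, 6}.
Column 1 already contains {1, 3, 4, 5}.
Its 2×3 block (box 1) already contains {4, 5}.
The only value from 1–6 not eliminated is 2, so R2C1 = 2.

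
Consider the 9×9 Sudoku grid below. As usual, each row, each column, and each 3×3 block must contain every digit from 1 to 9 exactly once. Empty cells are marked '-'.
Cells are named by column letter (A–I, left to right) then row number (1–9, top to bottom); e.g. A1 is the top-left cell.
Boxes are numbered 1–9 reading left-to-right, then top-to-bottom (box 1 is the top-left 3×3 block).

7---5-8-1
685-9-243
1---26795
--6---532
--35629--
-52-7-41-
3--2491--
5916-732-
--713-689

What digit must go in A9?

Cell A9 itself could take any of {2, 4} by direct elimination.
Consider where 2 can go in column A.
A4 is out (row 4 already has a 2).
A5 is out (row 5 already has a 2).
A6 is out (row 6 already has a 2).
So the only cell in column A that can hold 2 is A9.
Therefore A9 = 2.

2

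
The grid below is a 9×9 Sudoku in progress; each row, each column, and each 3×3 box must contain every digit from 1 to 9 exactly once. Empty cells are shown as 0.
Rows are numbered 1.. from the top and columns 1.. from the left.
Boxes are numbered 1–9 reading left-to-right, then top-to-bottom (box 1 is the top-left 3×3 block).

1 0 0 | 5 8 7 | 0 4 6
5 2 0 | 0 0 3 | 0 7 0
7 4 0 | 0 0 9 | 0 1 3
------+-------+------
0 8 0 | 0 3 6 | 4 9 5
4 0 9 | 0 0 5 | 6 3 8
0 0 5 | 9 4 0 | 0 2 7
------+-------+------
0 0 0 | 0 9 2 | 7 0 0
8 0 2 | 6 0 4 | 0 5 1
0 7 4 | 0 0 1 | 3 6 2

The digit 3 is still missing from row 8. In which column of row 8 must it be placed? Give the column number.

2

Consider where 3 can go in row 8.
row 8, column 5 is out (column 5 already has a 3).
row 8, column 7 is out (column 7 already has a 3).
So the only cell in row 8 that can hold 3 is row 8, column 2.
That is column 2.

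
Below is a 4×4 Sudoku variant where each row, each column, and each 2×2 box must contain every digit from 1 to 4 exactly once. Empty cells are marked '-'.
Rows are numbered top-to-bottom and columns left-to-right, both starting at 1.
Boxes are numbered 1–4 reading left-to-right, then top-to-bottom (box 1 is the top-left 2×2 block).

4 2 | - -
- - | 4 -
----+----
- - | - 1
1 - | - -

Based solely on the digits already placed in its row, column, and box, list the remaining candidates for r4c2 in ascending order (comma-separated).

Row 4 already contains {1}.
Column 2 already contains {2}.
Its 2×2 block (box 3) already contains {1}.
Removing those from 1–4 leaves {3, 4} as the candidates for r4c2.

3,4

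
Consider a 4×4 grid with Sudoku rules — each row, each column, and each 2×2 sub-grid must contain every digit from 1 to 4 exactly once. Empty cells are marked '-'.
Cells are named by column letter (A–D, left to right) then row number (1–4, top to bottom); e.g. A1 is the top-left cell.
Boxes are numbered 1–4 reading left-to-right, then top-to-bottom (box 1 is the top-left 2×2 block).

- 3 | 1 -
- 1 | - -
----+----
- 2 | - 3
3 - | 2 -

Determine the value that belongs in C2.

3

Cell C2 itself could take any of {3, 4} by direct elimination.
Consider where 3 can go in box 2.
D1 is out (row 1 already has a 3).
D2 is out (column D already has a 3).
So the only cell in box 2 that can hold 3 is C2.
Therefore C2 = 3.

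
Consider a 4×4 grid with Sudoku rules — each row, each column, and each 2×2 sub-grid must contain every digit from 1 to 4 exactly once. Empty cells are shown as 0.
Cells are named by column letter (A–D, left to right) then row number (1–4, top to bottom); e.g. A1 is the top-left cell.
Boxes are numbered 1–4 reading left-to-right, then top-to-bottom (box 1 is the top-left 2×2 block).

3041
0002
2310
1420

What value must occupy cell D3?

4

Row 3 already contains {1, 2, 3}.
Column D already contains {1, 2}.
Its 2×2 block (box 4) already contains {1, 2}.
The only value from 1–4 not eliminated is 4, so D3 = 4.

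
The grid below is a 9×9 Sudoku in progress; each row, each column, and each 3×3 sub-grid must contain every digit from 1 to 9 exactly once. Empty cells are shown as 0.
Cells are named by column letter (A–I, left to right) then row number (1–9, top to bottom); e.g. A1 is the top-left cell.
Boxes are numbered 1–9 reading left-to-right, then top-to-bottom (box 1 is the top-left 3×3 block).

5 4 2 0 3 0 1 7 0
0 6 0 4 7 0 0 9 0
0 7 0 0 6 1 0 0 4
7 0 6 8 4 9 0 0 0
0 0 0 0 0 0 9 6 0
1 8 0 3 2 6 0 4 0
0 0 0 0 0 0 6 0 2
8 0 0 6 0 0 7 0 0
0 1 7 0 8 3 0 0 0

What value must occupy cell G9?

4

Cell G9 itself could take any of {4, 5} by direct elimination.
Consider where 4 can go in column G.
G2 is out (row 2 already has a 4).
G3 is out (row 3 already has a 4).
G4 is out (row 4 already has a 4).
G6 is out (row 6 already has a 4).
So the only cell in column G that can hold 4 is G9.
Therefore G9 = 4.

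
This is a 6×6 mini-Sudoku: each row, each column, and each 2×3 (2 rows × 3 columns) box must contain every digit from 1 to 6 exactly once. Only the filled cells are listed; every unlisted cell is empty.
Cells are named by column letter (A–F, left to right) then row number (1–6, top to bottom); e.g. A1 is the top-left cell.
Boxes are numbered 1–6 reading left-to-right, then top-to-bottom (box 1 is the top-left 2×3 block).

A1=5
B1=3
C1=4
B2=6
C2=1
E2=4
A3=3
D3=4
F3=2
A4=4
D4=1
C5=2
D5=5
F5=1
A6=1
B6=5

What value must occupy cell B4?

Row 4 already contains {1, 4}.
Column B already contains {3, 5, 6}.
Its 2×3 block (box 3) already contains {3, 4}.
The only value from 1–6 not eliminated is 2, so B4 = 2.

2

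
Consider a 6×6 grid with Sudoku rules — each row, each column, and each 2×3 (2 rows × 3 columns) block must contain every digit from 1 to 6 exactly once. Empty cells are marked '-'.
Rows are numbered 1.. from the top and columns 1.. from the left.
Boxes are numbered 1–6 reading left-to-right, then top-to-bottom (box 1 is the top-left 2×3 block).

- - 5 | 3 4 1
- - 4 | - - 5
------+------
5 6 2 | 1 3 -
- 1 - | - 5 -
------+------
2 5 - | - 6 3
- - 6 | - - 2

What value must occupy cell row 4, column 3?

Row 4 already contains {1, 5}.
Column 3 already contains {2, 4, 5, 6}.
Its 2×3 block (box 3) already contains {1, 2, 5, 6}.
The only value from 1–6 not eliminated is 3, so row 4, column 3 = 3.

3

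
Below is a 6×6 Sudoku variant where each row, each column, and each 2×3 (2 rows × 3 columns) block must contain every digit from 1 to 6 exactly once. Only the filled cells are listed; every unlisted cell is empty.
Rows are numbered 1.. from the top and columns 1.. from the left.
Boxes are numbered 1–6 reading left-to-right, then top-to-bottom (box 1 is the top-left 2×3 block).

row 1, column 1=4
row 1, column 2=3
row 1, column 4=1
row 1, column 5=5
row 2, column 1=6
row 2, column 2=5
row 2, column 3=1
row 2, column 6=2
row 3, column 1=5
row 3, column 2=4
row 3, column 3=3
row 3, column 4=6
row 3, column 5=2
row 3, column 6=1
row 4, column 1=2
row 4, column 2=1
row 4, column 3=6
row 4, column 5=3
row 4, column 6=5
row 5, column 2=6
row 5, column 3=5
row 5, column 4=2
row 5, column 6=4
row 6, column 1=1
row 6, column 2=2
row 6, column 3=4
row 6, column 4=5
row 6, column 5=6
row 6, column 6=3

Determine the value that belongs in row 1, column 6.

Row 1 already contains {1, 3, 4, 5}.
Column 6 already contains {1, 2, 3, 4, 5}.
Its 2×3 block (box 2) already contains {1, 2, 5}.
The only value from 1–6 not eliminated is 6, so row 1, column 6 = 6.

6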